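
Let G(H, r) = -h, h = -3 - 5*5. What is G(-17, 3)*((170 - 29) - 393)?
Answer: -7056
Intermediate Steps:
h = -28 (h = -3 - 25 = -28)
G(H, r) = 28 (G(H, r) = -1*(-28) = 28)
G(-17, 3)*((170 - 29) - 393) = 28*((170 - 29) - 393) = 28*(141 - 393) = 28*(-252) = -7056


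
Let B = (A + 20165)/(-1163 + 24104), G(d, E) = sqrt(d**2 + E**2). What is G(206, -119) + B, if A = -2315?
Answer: 5950/7647 + sqrt(56597) ≈ 238.68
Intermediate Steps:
G(d, E) = sqrt(E**2 + d**2)
B = 5950/7647 (B = (-2315 + 20165)/(-1163 + 24104) = 17850/22941 = 17850*(1/22941) = 5950/7647 ≈ 0.77808)
G(206, -119) + B = sqrt((-119)**2 + 206**2) + 5950/7647 = sqrt(14161 + 42436) + 5950/7647 = sqrt(56597) + 5950/7647 = 5950/7647 + sqrt(56597)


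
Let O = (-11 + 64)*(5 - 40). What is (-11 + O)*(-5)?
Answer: 9330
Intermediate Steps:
O = -1855 (O = 53*(-35) = -1855)
(-11 + O)*(-5) = (-11 - 1855)*(-5) = -1866*(-5) = 9330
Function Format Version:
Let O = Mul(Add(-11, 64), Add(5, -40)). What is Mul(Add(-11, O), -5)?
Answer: 9330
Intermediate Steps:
O = -1855 (O = Mul(53, -35) = -1855)
Mul(Add(-11, O), -5) = Mul(Add(-11, -1855), -5) = Mul(-1866, -5) = 9330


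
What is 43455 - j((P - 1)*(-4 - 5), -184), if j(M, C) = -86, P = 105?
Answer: 43541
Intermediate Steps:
43455 - j((P - 1)*(-4 - 5), -184) = 43455 - 1*(-86) = 43455 + 86 = 43541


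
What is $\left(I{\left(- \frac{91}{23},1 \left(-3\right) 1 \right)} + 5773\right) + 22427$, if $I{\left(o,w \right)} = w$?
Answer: $28197$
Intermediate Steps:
$\left(I{\left(- \frac{91}{23},1 \left(-3\right) 1 \right)} + 5773\right) + 22427 = \left(1 \left(-3\right) 1 + 5773\right) + 22427 = \left(\left(-3\right) 1 + 5773\right) + 22427 = \left(-3 + 5773\right) + 22427 = 5770 + 22427 = 28197$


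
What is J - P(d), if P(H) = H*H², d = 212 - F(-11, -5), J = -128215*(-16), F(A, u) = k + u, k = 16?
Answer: -6069161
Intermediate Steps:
F(A, u) = 16 + u
J = 2051440
d = 201 (d = 212 - (16 - 5) = 212 - 1*11 = 212 - 11 = 201)
P(H) = H³
J - P(d) = 2051440 - 1*201³ = 2051440 - 1*8120601 = 2051440 - 8120601 = -6069161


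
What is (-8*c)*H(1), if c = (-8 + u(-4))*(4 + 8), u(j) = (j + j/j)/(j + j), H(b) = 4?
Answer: 2928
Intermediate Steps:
u(j) = (1 + j)/(2*j) (u(j) = (j + 1)/((2*j)) = (1 + j)*(1/(2*j)) = (1 + j)/(2*j))
c = -183/2 (c = (-8 + (½)*(1 - 4)/(-4))*(4 + 8) = (-8 + (½)*(-¼)*(-3))*12 = (-8 + 3/8)*12 = -61/8*12 = -183/2 ≈ -91.500)
(-8*c)*H(1) = -8*(-183/2)*4 = 732*4 = 2928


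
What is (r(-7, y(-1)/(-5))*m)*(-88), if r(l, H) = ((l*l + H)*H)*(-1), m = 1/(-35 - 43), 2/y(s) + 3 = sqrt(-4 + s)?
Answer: 88*(-737 + 245*I*sqrt(5))/(975*(3 - I*sqrt(5))**2) ≈ -4.7421 - 3.5442*I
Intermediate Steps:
y(s) = 2/(-3 + sqrt(-4 + s))
m = -1/78 (m = 1/(-78) = -1/78 ≈ -0.012821)
r(l, H) = -H*(H + l**2) (r(l, H) = ((l**2 + H)*H)*(-1) = ((H + l**2)*H)*(-1) = (H*(H + l**2))*(-1) = -H*(H + l**2))
(r(-7, y(-1)/(-5))*m)*(-88) = (-(2/(-3 + sqrt(-4 - 1)))/(-5)*((2/(-3 + sqrt(-4 - 1)))/(-5) + (-7)**2)*(-1/78))*(-88) = (-(2/(-3 + sqrt(-5)))*(-1/5)*((2/(-3 + sqrt(-5)))*(-1/5) + 49)*(-1/78))*(-88) = (-(2/(-3 + I*sqrt(5)))*(-1/5)*((2/(-3 + I*sqrt(5)))*(-1/5) + 49)*(-1/78))*(-88) = (-(-2/(5*(-3 + I*sqrt(5))))*(-2/(5*(-3 + I*sqrt(5))) + 49)*(-1/78))*(-88) = (-(-2/(5*(-3 + I*sqrt(5))))*(49 - 2/(5*(-3 + I*sqrt(5))))*(-1/78))*(-88) = ((2*(49 - 2/(5*(-3 + I*sqrt(5))))/(5*(-3 + I*sqrt(5))))*(-1/78))*(-88) = -(49 - 2/(5*(-3 + I*sqrt(5))))/(195*(-3 + I*sqrt(5)))*(-88) = 88*(49 - 2/(5*(-3 + I*sqrt(5))))/(195*(-3 + I*sqrt(5)))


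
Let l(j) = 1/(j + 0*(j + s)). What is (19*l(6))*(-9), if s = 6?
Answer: -57/2 ≈ -28.500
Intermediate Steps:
l(j) = 1/j (l(j) = 1/(j + 0*(j + 6)) = 1/(j + 0*(6 + j)) = 1/(j + 0) = 1/j)
(19*l(6))*(-9) = (19/6)*(-9) = -57/2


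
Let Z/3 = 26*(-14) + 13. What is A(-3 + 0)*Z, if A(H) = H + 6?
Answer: -3159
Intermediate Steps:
A(H) = 6 + H
Z = -1053 (Z = 3*(26*(-14) + 13) = 3*(-364 + 13) = 3*(-351) = -1053)
A(-3 + 0)*Z = (6 + (-3 + 0))*(-1053) = (6 - 3)*(-1053) = 3*(-1053) = -3159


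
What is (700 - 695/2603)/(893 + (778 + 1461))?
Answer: 607135/2717532 ≈ 0.22341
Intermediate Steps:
(700 - 695/2603)/(893 + (778 + 1461)) = (700 - 695*1/2603)/(893 + 2239) = (700 - 695/2603)/3132 = (1821405/2603)*(1/3132) = 607135/2717532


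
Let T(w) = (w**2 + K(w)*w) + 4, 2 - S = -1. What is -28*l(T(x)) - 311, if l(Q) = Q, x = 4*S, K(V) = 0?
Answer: -4455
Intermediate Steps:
S = 3 (S = 2 - 1*(-1) = 2 + 1 = 3)
x = 12 (x = 4*3 = 12)
T(w) = 4 + w**2 (T(w) = (w**2 + 0*w) + 4 = (w**2 + 0) + 4 = w**2 + 4 = 4 + w**2)
-28*l(T(x)) - 311 = -28*(4 + 12**2) - 311 = -28*(4 + 144) - 311 = -28*148 - 311 = -4144 - 311 = -4455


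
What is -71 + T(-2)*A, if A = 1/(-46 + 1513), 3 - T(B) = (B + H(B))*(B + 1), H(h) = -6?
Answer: -104162/1467 ≈ -71.003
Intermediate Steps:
T(B) = 3 - (1 + B)*(-6 + B) (T(B) = 3 - (B - 6)*(B + 1) = 3 - (-6 + B)*(1 + B) = 3 - (1 + B)*(-6 + B))
A = 1/1467 ≈ 0.00068166
-71 + T(-2)*A = -71 + (9 - 1*(-2)² + 5*(-2))*(1/1467) = -71 + (9 - 1*4 - 10)*(1/1467) = -71 + (9 - 4 - 10)*(1/1467) = -71 - 5*1/1467 = -71 - 5/1467 = -104162/1467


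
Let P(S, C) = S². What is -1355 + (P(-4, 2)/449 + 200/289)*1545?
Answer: -29941075/129761 ≈ -230.74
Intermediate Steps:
-1355 + (P(-4, 2)/449 + 200/289)*1545 = -1355 + ((-4)²/449 + 200/289)*1545 = -1355 + (16*(1/449) + 200*(1/289))*1545 = -1355 + (16/449 + 200/289)*1545 = -1355 + (94424/129761)*1545 = -1355 + 145885080/129761 = -29941075/129761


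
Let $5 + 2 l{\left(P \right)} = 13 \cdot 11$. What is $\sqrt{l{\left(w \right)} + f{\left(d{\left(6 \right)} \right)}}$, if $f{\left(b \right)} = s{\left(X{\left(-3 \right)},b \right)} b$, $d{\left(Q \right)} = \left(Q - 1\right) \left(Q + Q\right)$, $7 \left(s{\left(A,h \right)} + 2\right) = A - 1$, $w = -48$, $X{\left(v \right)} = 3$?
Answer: $\frac{i \sqrt{1659}}{7} \approx 5.8187 i$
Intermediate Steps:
$s{\left(A,h \right)} = - \frac{15}{7} + \frac{A}{7}$ ($s{\left(A,h \right)} = -2 + \frac{A - 1}{7} = -2 + \frac{-1 + A}{7} = -2 + \left(- \frac{1}{7} + \frac{A}{7}\right) = - \frac{15}{7} + \frac{A}{7}$)
$l{\left(P \right)} = 69$ ($l{\left(P \right)} = - \frac{5}{2} + \frac{13 \cdot 11}{2} = - \frac{5}{2} + \frac{1}{2} \cdot 143 = - \frac{5}{2} + \frac{143}{2} = 69$)
$d{\left(Q \right)} = 2 Q \left(-1 + Q\right)$ ($d{\left(Q \right)} = \left(-1 + Q\right) 2 Q = 2 Q \left(-1 + Q\right)$)
$f{\left(b \right)} = - \frac{12 b}{7}$ ($f{\left(b \right)} = \left(- \frac{15}{7} + \frac{1}{7} \cdot 3\right) b = \left(- \frac{15}{7} + \frac{3}{7}\right) b = - \frac{12 b}{7}$)
$\sqrt{l{\left(w \right)} + f{\left(d{\left(6 \right)} \right)}} = \sqrt{69 - \frac{12 \cdot 2 \cdot 6 \left(-1 + 6\right)}{7}} = \sqrt{69 - \frac{12 \cdot 2 \cdot 6 \cdot 5}{7}} = \sqrt{69 - \frac{720}{7}} = \sqrt{- \frac{237}{7}} = \frac{i \sqrt{1659}}{7}$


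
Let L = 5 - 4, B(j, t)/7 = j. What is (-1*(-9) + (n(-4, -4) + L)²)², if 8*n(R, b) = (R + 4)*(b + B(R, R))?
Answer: 100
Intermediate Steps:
B(j, t) = 7*j
n(R, b) = (4 + R)*(b + 7*R)/8 (n(R, b) = ((R + 4)*(b + 7*R))/8 = ((4 + R)*(b + 7*R))/8 = (4 + R)*(b + 7*R)/8)
L = 1
(-1*(-9) + (n(-4, -4) + L)²)² = (-1*(-9) + (((½)*(-4) + (7/2)*(-4) + (7/8)*(-4)² + (⅛)*(-4)*(-4)) + 1)²)² = (9 + ((-2 - 14 + (7/8)*16 + 2) + 1)²)² = (9 + ((-2 - 14 + 14 + 2) + 1)²)² = (9 + (0 + 1)²)² = (9 + 1²)² = (9 + 1)² = 10² = 100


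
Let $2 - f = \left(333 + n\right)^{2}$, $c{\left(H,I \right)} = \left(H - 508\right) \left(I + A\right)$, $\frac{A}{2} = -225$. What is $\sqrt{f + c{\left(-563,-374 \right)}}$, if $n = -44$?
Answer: $\sqrt{798985} \approx 893.86$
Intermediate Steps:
$A = -450$ ($A = 2 \left(-225\right) = -450$)
$c{\left(H,I \right)} = \left(-508 + H\right) \left(-450 + I\right)$ ($c{\left(H,I \right)} = \left(H - 508\right) \left(I - 450\right) = \left(-508 + H\right) \left(-450 + I\right)$)
$f = -83519$ ($f = 2 - \left(333 - 44\right)^{2} = 2 - 289^{2} = 2 - 83521 = -83519$)
$\sqrt{f + c{\left(-563,-374 \right)}} = \sqrt{-83519 - -882504} = \sqrt{-83519 + \left(228600 + 189992 + 253350 + 210562\right)} = \sqrt{-83519 + 882504} = \sqrt{798985}$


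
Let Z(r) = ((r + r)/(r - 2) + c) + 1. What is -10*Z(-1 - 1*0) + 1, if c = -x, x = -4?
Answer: -167/3 ≈ -55.667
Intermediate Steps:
c = 4 (c = -1*(-4) = 4)
Z(r) = 5 + 2*r/(-2 + r) (Z(r) = ((r + r)/(r - 2) + 4) + 1 = ((2*r)/(-2 + r) + 4) + 1 = (2*r/(-2 + r) + 4) + 1 = (4 + 2*r/(-2 + r)) + 1 = 5 + 2*r/(-2 + r))
-10*Z(-1 - 1*0) + 1 = -10*(-10 + 7*(-1 - 1*0))/(-2 + (-1 - 1*0)) + 1 = -10*(-10 + 7*(-1 + 0))/(-2 + (-1 + 0)) + 1 = -10*(-10 + 7*(-1))/(-2 - 1) + 1 = -10*(-10 - 7)/(-3) + 1 = -(-10)*(-17)/3 + 1 = -10*17/3 + 1 = -170/3 + 1 = -167/3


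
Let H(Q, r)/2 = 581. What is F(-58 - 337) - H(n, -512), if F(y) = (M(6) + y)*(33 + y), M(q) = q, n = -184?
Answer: 139656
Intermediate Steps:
H(Q, r) = 1162 (H(Q, r) = 2*581 = 1162)
F(y) = (6 + y)*(33 + y)
F(-58 - 337) - H(n, -512) = (198 + (-58 - 337)**2 + 39*(-58 - 337)) - 1*1162 = (198 + (-395)**2 + 39*(-395)) - 1162 = (198 + 156025 - 15405) - 1162 = 140818 - 1162 = 139656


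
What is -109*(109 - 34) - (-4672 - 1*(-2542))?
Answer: -6045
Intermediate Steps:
-109*(109 - 34) - (-4672 - 1*(-2542)) = -109*75 - (-4672 + 2542) = -8175 - 1*(-2130) = -8175 + 2130 = -6045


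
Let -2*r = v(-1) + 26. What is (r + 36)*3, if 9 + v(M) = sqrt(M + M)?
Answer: 165/2 - 3*I*sqrt(2)/2 ≈ 82.5 - 2.1213*I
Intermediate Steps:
v(M) = -9 + sqrt(2)*sqrt(M) (v(M) = -9 + sqrt(M + M) = -9 + sqrt(2*M) = -9 + sqrt(2)*sqrt(M))
r = -17/2 - I*sqrt(2)/2 (r = -((-9 + sqrt(2)*sqrt(-1)) + 26)/2 = -((-9 + sqrt(2)*I) + 26)/2 = -((-9 + I*sqrt(2)) + 26)/2 = -(17 + I*sqrt(2))/2 = -17/2 - I*sqrt(2)/2 ≈ -8.5 - 0.70711*I)
(r + 36)*3 = ((-17/2 - I*sqrt(2)/2) + 36)*3 = (55/2 - I*sqrt(2)/2)*3 = 165/2 - 3*I*sqrt(2)/2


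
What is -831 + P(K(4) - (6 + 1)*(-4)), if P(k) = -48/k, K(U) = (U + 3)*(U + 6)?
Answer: -40743/49 ≈ -831.49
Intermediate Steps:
K(U) = (3 + U)*(6 + U)
-831 + P(K(4) - (6 + 1)*(-4)) = -831 - 48/((18 + 4² + 9*4) - (6 + 1)*(-4)) = -831 - 48/((18 + 16 + 36) - 7*(-4)) = -831 - 48/(70 - 1*(-28)) = -831 - 48/(70 + 28) = -831 - 48/98 = -831 - 48*1/98 = -831 - 24/49 = -40743/49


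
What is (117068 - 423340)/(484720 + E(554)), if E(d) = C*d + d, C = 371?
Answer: -38284/86351 ≈ -0.44335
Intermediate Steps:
E(d) = 372*d (E(d) = 371*d + d = 372*d)
(117068 - 423340)/(484720 + E(554)) = (117068 - 423340)/(484720 + 372*554) = -306272/(484720 + 206088) = -306272/690808 = -306272*1/690808 = -38284/86351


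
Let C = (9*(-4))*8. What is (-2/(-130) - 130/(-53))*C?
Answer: -2448864/3445 ≈ -710.85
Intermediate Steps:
C = -288 (C = -36*8 = -288)
(-2/(-130) - 130/(-53))*C = (-2/(-130) - 130/(-53))*(-288) = (-2*(-1/130) - 130*(-1/53))*(-288) = (1/65 + 130/53)*(-288) = (8503/3445)*(-288) = -2448864/3445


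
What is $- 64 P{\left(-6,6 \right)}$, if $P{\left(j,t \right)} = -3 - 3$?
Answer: $384$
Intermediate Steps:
$P{\left(j,t \right)} = -6$ ($P{\left(j,t \right)} = -3 - 3 = -6$)
$- 64 P{\left(-6,6 \right)} = \left(-64\right) \left(-6\right) = 384$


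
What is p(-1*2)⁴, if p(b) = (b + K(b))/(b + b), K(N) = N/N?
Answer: 1/256 ≈ 0.0039063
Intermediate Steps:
K(N) = 1
p(b) = (1 + b)/(2*b) (p(b) = (b + 1)/(b + b) = (1 + b)/((2*b)) = (1 + b)*(1/(2*b)) = (1 + b)/(2*b))
p(-1*2)⁴ = ((1 - 1*2)/(2*((-1*2))))⁴ = ((½)*(1 - 2)/(-2))⁴ = ((½)*(-½)*(-1))⁴ = (¼)⁴ = 1/256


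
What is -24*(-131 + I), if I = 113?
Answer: 432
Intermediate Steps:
-24*(-131 + I) = -24*(-131 + 113) = -24*(-18) = 432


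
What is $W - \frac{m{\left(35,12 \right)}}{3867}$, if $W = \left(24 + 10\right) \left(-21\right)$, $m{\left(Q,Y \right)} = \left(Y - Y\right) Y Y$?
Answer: $-714$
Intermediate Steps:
$m{\left(Q,Y \right)} = 0$ ($m{\left(Q,Y \right)} = 0 Y Y = 0 Y = 0$)
$W = -714$ ($W = 34 \left(-21\right) = -714$)
$W - \frac{m{\left(35,12 \right)}}{3867} = -714 - \frac{0}{3867} = -714 - 0 \cdot \frac{1}{3867} = -714 - 0 = -714 + 0 = -714$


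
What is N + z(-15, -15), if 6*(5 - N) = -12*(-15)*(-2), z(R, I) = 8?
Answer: 73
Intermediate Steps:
N = 65 (N = 5 - (-12*(-15))*(-2)/6 = 5 - 30*(-2) = 5 - ⅙*(-360) = 5 + 60 = 65)
N + z(-15, -15) = 65 + 8 = 73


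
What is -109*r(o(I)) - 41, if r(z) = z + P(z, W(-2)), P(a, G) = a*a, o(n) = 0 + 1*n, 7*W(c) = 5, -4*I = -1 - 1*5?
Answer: -1799/4 ≈ -449.75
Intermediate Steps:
I = 3/2 (I = -(-1 - 1*5)/4 = -(-1 - 5)/4 = -1/4*(-6) = 3/2 ≈ 1.5000)
W(c) = 5/7 (W(c) = (1/7)*5 = 5/7)
o(n) = n (o(n) = 0 + n = n)
P(a, G) = a**2
r(z) = z + z**2
-109*r(o(I)) - 41 = -327*(1 + 3/2)/2 - 41 = -327*5/(2*2) - 41 = -109*15/4 - 41 = -1635/4 - 41 = -1799/4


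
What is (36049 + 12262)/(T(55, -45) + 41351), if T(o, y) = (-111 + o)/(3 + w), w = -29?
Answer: 628043/537591 ≈ 1.1683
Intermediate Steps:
T(o, y) = 111/26 - o/26 (T(o, y) = (-111 + o)/(3 - 29) = (-111 + o)/(-26) = (-111 + o)*(-1/26) = 111/26 - o/26)
(36049 + 12262)/(T(55, -45) + 41351) = (36049 + 12262)/((111/26 - 1/26*55) + 41351) = 48311/((111/26 - 55/26) + 41351) = 48311/(28/13 + 41351) = 48311/(537591/13) = 48311*(13/537591) = 628043/537591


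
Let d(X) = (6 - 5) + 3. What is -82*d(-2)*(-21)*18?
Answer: 123984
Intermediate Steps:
d(X) = 4 (d(X) = 1 + 3 = 4)
-82*d(-2)*(-21)*18 = -328*(-21)*18 = -82*(-84)*18 = 6888*18 = 123984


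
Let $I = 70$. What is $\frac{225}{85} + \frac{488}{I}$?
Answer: $\frac{5723}{595} \approx 9.6185$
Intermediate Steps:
$\frac{225}{85} + \frac{488}{I} = \frac{225}{85} + \frac{488}{70} = 225 \cdot \frac{1}{85} + 488 \cdot \frac{1}{70} = \frac{45}{17} + \frac{244}{35} = \frac{5723}{595}$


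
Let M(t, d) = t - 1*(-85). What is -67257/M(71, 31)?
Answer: -22419/52 ≈ -431.13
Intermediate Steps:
M(t, d) = 85 + t (M(t, d) = t + 85 = 85 + t)
-67257/M(71, 31) = -67257/(85 + 71) = -67257/156 = -67257*1/156 = -22419/52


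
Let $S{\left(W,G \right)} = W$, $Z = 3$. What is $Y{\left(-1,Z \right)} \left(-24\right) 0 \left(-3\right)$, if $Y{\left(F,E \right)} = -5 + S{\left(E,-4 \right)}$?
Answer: $0$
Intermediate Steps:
$Y{\left(F,E \right)} = -5 + E$
$Y{\left(-1,Z \right)} \left(-24\right) 0 \left(-3\right) = \left(-5 + 3\right) \left(-24\right) 0 \left(-3\right) = \left(-2\right) \left(-24\right) 0 = 48 \cdot 0 = 0$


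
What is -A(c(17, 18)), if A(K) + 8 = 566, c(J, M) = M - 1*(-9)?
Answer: -558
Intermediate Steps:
c(J, M) = 9 + M (c(J, M) = M + 9 = 9 + M)
A(K) = 558 (A(K) = -8 + 566 = 558)
-A(c(17, 18)) = -1*558 = -558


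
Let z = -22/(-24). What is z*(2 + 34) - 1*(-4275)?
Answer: 4308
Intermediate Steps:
z = 11/12 (z = -22*(-1/24) = 11/12 ≈ 0.91667)
z*(2 + 34) - 1*(-4275) = 11*(2 + 34)/12 - 1*(-4275) = (11/12)*36 + 4275 = 33 + 4275 = 4308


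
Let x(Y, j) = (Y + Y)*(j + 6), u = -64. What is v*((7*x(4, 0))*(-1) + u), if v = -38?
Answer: 15200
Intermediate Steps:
x(Y, j) = 2*Y*(6 + j) (x(Y, j) = (2*Y)*(6 + j) = 2*Y*(6 + j))
v*((7*x(4, 0))*(-1) + u) = -38*((7*(2*4*(6 + 0)))*(-1) - 64) = -38*((7*(2*4*6))*(-1) - 64) = -38*((7*48)*(-1) - 64) = -38*(336*(-1) - 64) = -38*(-336 - 64) = -38*(-400) = 15200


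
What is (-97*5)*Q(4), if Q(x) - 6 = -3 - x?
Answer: 485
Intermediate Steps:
Q(x) = 3 - x (Q(x) = 6 + (-3 - x) = 3 - x)
(-97*5)*Q(4) = (-97*5)*(3 - 1*4) = -485*(3 - 4) = -485*(-1) = 485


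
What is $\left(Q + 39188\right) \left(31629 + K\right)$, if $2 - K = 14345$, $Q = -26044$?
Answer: $227207184$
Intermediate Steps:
$K = -14343$ ($K = 2 - 14345 = -14343$)
$\left(Q + 39188\right) \left(31629 + K\right) = \left(-26044 + 39188\right) \left(31629 - 14343\right) = 13144 \cdot 17286 = 227207184$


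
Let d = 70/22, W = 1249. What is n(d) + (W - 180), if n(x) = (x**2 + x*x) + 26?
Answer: 134945/121 ≈ 1115.2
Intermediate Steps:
d = 35/11 (d = 70*(1/22) = 35/11 ≈ 3.1818)
n(x) = 26 + 2*x**2 (n(x) = (x**2 + x**2) + 26 = 2*x**2 + 26 = 26 + 2*x**2)
n(d) + (W - 180) = (26 + 2*(35/11)**2) + (1249 - 180) = (26 + 2*(1225/121)) + 1069 = (26 + 2450/121) + 1069 = 5596/121 + 1069 = 134945/121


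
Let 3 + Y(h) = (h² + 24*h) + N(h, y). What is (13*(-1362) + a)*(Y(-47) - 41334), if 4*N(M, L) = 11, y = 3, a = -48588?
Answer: 5337097911/2 ≈ 2.6685e+9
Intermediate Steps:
N(M, L) = 11/4 (N(M, L) = (¼)*11 = 11/4)
Y(h) = -¼ + h² + 24*h (Y(h) = -3 + ((h² + 24*h) + 11/4) = -3 + (11/4 + h² + 24*h) = -¼ + h² + 24*h)
(13*(-1362) + a)*(Y(-47) - 41334) = (13*(-1362) - 48588)*((-¼ + (-47)² + 24*(-47)) - 41334) = (-17706 - 48588)*((-¼ + 2209 - 1128) - 41334) = -66294*(4323/4 - 41334) = -66294*(-161013/4) = 5337097911/2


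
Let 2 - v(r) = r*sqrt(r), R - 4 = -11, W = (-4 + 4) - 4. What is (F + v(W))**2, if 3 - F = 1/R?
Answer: -1840/49 + 576*I/7 ≈ -37.551 + 82.286*I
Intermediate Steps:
W = -4 (W = 0 - 4 = -4)
R = -7 (R = 4 - 11 = -7)
v(r) = 2 - r**(3/2) (v(r) = 2 - r*sqrt(r) = 2 - r**(3/2))
F = 22/7 (F = 3 - 1/(-7) = 3 - 1*(-1/7) = 3 + 1/7 = 22/7 ≈ 3.1429)
(F + v(W))**2 = (22/7 + (2 - (-4)**(3/2)))**2 = (22/7 + (2 - (-8)*I))**2 = (22/7 + (2 + 8*I))**2 = (36/7 + 8*I)**2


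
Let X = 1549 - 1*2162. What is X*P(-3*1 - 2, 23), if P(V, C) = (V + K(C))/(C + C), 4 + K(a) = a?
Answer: -4291/23 ≈ -186.57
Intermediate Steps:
K(a) = -4 + a
X = -613 (X = 1549 - 2162 = -613)
P(V, C) = (-4 + C + V)/(2*C) (P(V, C) = (V + (-4 + C))/(C + C) = (-4 + C + V)/((2*C)) = (-4 + C + V)*(1/(2*C)) = (-4 + C + V)/(2*C))
X*P(-3*1 - 2, 23) = -613*(-4 + 23 + (-3*1 - 2))/(2*23) = -613*(-4 + 23 + (-3 - 2))/(2*23) = -613*(-4 + 23 - 5)/(2*23) = -613*14/(2*23) = -613*7/23 = -4291/23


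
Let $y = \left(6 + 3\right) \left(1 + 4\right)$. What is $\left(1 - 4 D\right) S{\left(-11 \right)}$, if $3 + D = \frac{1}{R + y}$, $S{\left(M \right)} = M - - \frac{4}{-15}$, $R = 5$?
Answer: $- \frac{54587}{375} \approx -145.57$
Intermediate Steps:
$y = 45$ ($y = 9 \cdot 5 = 45$)
$S{\left(M \right)} = - \frac{4}{15} + M$ ($S{\left(M \right)} = M - \left(-4\right) \left(- \frac{1}{15}\right) = M - \frac{4}{15} = - \frac{4}{15} + M$)
$D = - \frac{149}{50}$ ($D = -3 + \frac{1}{5 + 45} = -3 + \frac{1}{50} = - \frac{149}{50} \approx -2.98$)
$\left(1 - 4 D\right) S{\left(-11 \right)} = \left(1 - - \frac{298}{25}\right) \left(- \frac{4}{15} - 11\right) = \left(1 + \frac{298}{25}\right) \left(- \frac{169}{15}\right) = \frac{323}{25} \left(- \frac{169}{15}\right) = - \frac{54587}{375}$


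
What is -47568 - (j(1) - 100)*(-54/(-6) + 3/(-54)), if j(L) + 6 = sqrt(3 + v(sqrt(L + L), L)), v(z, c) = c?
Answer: -419740/9 ≈ -46638.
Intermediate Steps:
j(L) = -6 + sqrt(3 + L)
-47568 - (j(1) - 100)*(-54/(-6) + 3/(-54)) = -47568 - ((-6 + sqrt(3 + 1)) - 100)*(-54/(-6) + 3/(-54)) = -47568 - ((-6 + sqrt(4)) - 100)*(-54*(-1/6) + 3*(-1/54)) = -47568 - ((-6 + 2) - 100)*(9 - 1/18) = -47568 - (-4 - 100)*161/18 = -47568 - (-104)*161/18 = -47568 - 1*(-8372/9) = -47568 + 8372/9 = -419740/9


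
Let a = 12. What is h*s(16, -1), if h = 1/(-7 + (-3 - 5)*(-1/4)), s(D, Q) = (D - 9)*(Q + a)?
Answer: -77/5 ≈ -15.400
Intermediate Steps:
s(D, Q) = (-9 + D)*(12 + Q) (s(D, Q) = (D - 9)*(Q + 12) = (-9 + D)*(12 + Q))
h = -1/5 (h = 1/(-7 - (-8)/4) = 1/(-7 - 8*(-1/4)) = 1/(-7 + 2) = 1/(-5) = -1/5 ≈ -0.20000)
h*s(16, -1) = -(-108 - 9*(-1) + 12*16 + 16*(-1))/5 = -(-108 + 9 + 192 - 16)/5 = -1/5*77 = -77/5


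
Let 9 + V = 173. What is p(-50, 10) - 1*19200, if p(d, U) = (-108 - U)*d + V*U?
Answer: -11660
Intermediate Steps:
V = 164 (V = -9 + 173 = 164)
p(d, U) = 164*U + d*(-108 - U) (p(d, U) = (-108 - U)*d + 164*U = d*(-108 - U) + 164*U = 164*U + d*(-108 - U))
p(-50, 10) - 1*19200 = (-108*(-50) + 164*10 - 1*10*(-50)) - 1*19200 = (5400 + 1640 + 500) - 19200 = 7540 - 19200 = -11660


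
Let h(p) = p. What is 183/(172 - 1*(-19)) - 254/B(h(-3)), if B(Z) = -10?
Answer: 25172/955 ≈ 26.358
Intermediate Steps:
183/(172 - 1*(-19)) - 254/B(h(-3)) = 183/(172 - 1*(-19)) - 254/(-10) = 183/(172 + 19) - 254*(-⅒) = 183/191 + 127/5 = 25172/955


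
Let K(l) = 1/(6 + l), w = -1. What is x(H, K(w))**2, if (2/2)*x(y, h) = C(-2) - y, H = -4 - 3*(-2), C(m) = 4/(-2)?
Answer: 16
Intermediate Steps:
C(m) = -2 (C(m) = 4*(-1/2) = -2)
H = 2 (H = -4 + 6 = 2)
x(y, h) = -2 - y
x(H, K(w))**2 = (-2 - 1*2)**2 = (-2 - 2)**2 = (-4)**2 = 16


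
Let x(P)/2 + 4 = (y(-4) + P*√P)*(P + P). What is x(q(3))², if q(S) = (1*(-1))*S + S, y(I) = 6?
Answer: 64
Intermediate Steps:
q(S) = 0 (q(S) = -S + S = 0)
x(P) = -8 + 4*P*(6 + P^(3/2)) (x(P) = -8 + 2*((6 + P*√P)*(P + P)) = -8 + 2*((6 + P^(3/2))*(2*P)) = -8 + 2*(2*P*(6 + P^(3/2))) = -8 + 4*P*(6 + P^(3/2)))
x(q(3))² = (-8 + 4*0^(5/2) + 24*0)² = (-8 + 4*0 + 0)² = (-8 + 0 + 0)² = (-8)² = 64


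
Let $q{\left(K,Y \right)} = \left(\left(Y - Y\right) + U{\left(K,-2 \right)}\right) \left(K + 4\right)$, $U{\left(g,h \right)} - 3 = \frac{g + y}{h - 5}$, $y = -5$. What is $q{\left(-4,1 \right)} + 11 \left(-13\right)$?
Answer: $-143$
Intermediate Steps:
$U{\left(g,h \right)} = 3 + \frac{-5 + g}{-5 + h}$ ($U{\left(g,h \right)} = 3 + \frac{g - 5}{h - 5} = 3 + \frac{-5 + g}{-5 + h}$)
$q{\left(K,Y \right)} = \left(4 + K\right) \left(\frac{26}{7} - \frac{K}{7}\right)$ ($q{\left(K,Y \right)} = \left(\left(Y - Y\right) + \frac{-20 + K + 3 \left(-2\right)}{-5 - 2}\right) \left(K + 4\right) = \left(0 + \frac{-20 + K - 6}{-7}\right) \left(4 + K\right) = \left(0 - \frac{-26 + K}{7}\right) \left(4 + K\right) = \left(0 - \left(- \frac{26}{7} + \frac{K}{7}\right)\right) \left(4 + K\right) = \left(\frac{26}{7} - \frac{K}{7}\right) \left(4 + K\right) = \left(4 + K\right) \left(\frac{26}{7} - \frac{K}{7}\right)$)
$q{\left(-4,1 \right)} + 11 \left(-13\right) = - \frac{\left(-26 - 4\right) \left(4 - 4\right)}{7} + 11 \left(-13\right) = \left(- \frac{1}{7}\right) \left(-30\right) 0 - 143 = 0 - 143 = -143$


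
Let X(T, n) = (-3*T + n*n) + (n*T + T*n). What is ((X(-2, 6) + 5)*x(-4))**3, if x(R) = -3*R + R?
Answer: 6229504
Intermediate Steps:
x(R) = -2*R
X(T, n) = n**2 - 3*T + 2*T*n (X(T, n) = (-3*T + n**2) + (T*n + T*n) = (n**2 - 3*T) + 2*T*n = n**2 - 3*T + 2*T*n)
((X(-2, 6) + 5)*x(-4))**3 = (((6**2 - 3*(-2) + 2*(-2)*6) + 5)*(-2*(-4)))**3 = (((36 + 6 - 24) + 5)*8)**3 = ((18 + 5)*8)**3 = (23*8)**3 = 184**3 = 6229504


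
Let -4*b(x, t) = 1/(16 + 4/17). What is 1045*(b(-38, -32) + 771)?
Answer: 889469515/1104 ≈ 8.0568e+5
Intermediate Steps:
b(x, t) = -17/1104 (b(x, t) = -1/(4*(16 + 4/17)) = -1/(4*276/17) = -¼*17/276 = -17/1104)
1045*(b(-38, -32) + 771) = 1045*(-17/1104 + 771) = 1045*(851167/1104) = 889469515/1104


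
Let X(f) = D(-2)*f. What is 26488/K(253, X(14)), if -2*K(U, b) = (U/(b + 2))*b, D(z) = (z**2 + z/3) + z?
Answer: -5332/23 ≈ -231.83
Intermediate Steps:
D(z) = z**2 + 4*z/3 (D(z) = (z**2 + z/3) + z = z**2 + 4*z/3)
X(f) = 4*f/3 (X(f) = ((1/3)*(-2)*(4 + 3*(-2)))*f = ((1/3)*(-2)*(4 - 6))*f = ((1/3)*(-2)*(-2))*f = 4*f/3)
K(U, b) = -U*b/(2*(2 + b)) (K(U, b) = -U/(b + 2)*b/2 = -U/(2 + b)*b/2 = -U*b/(2*(2 + b)))
26488/K(253, X(14)) = 26488/((-1*253*(4/3)*14/(4 + 2*((4/3)*14)))) = 26488/((-1*253*56/3/(4 + 2*(56/3)))) = 26488/((-1*253*56/3/(4 + 112/3))) = 26488/((-1*253*56/3/124/3)) = 26488/((-1*253*56/3*3/124)) = 26488/(-3542/31) = 26488*(-31/3542) = -5332/23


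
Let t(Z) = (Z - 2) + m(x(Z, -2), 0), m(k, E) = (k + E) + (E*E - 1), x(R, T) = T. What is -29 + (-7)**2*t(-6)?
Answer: -568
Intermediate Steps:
m(k, E) = -1 + E + k + E**2 (m(k, E) = (E + k) + (E**2 - 1) = (E + k) + (-1 + E**2) = -1 + E + k + E**2)
t(Z) = -5 + Z (t(Z) = (Z - 2) + (-1 + 0 - 2 + 0**2) = (-2 + Z) + (-1 + 0 - 2 + 0) = (-2 + Z) - 3 = -5 + Z)
-29 + (-7)**2*t(-6) = -29 + (-7)**2*(-5 - 6) = -29 + 49*(-11) = -29 - 539 = -568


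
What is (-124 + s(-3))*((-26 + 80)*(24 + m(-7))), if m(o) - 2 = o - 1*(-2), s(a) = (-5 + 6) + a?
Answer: -142884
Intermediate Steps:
s(a) = 1 + a
m(o) = 4 + o (m(o) = 2 + (o - 1*(-2)) = 2 + (o + 2) = 2 + (2 + o) = 4 + o)
(-124 + s(-3))*((-26 + 80)*(24 + m(-7))) = (-124 + (1 - 3))*((-26 + 80)*(24 + (4 - 7))) = (-124 - 2)*(54*(24 - 3)) = -6804*21 = -126*1134 = -142884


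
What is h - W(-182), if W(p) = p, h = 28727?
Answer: 28909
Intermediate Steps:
h - W(-182) = 28727 - 1*(-182) = 28727 + 182 = 28909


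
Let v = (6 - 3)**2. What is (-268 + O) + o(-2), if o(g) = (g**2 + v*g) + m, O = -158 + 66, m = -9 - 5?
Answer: -388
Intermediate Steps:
m = -14
v = 9 (v = 3**2 = 9)
O = -92
o(g) = -14 + g**2 + 9*g (o(g) = (g**2 + 9*g) - 14 = -14 + g**2 + 9*g)
(-268 + O) + o(-2) = (-268 - 92) + (-14 + (-2)**2 + 9*(-2)) = -360 + (-14 + 4 - 18) = -360 - 28 = -388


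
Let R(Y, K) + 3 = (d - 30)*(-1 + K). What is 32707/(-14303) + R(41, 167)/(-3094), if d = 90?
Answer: -243610429/44253482 ≈ -5.5049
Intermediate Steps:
R(Y, K) = -63 + 60*K (R(Y, K) = -3 + (90 - 30)*(-1 + K) = -3 + 60*(-1 + K) = -3 + (-60 + 60*K) = -63 + 60*K)
32707/(-14303) + R(41, 167)/(-3094) = 32707/(-14303) + (-63 + 60*167)/(-3094) = 32707*(-1/14303) + (-63 + 10020)*(-1/3094) = -32707/14303 + 9957*(-1/3094) = -32707/14303 - 9957/3094 = -243610429/44253482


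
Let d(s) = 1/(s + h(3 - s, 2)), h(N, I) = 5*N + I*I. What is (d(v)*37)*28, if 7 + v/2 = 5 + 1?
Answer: 1036/27 ≈ 38.370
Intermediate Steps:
h(N, I) = I² + 5*N (h(N, I) = 5*N + I² = I² + 5*N)
v = -2 (v = -14 + 2*(5 + 1) = -14 + 2*6 = -14 + 12 = -2)
d(s) = 1/(19 - 4*s) (d(s) = 1/(s + (2² + 5*(3 - s))) = 1/(s + (4 + (15 - 5*s))) = 1/(s + (19 - 5*s)) = 1/(19 - 4*s))
(d(v)*37)*28 = (37/(19 - 4*(-2)))*28 = (37/(19 + 8))*28 = (37/27)*28 = 1036/27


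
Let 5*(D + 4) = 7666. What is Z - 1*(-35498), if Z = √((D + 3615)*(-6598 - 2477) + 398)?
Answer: 35498 + I*√46683217 ≈ 35498.0 + 6832.5*I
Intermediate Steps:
D = 7646/5 (D = -4 + (⅕)*7666 = -4 + 7666/5 = 7646/5 ≈ 1529.2)
Z = I*√46683217 (Z = √((7646/5 + 3615)*(-6598 - 2477) + 398) = √((25721/5)*(-9075) + 398) = √(-46683615 + 398) = √(-46683217) = I*√46683217 ≈ 6832.5*I)
Z - 1*(-35498) = I*√46683217 - 1*(-35498) = I*√46683217 + 35498 = 35498 + I*√46683217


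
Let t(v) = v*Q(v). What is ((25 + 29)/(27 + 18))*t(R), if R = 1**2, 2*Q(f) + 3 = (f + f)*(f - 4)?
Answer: -27/5 ≈ -5.4000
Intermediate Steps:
Q(f) = -3/2 + f*(-4 + f) (Q(f) = -3/2 + ((f + f)*(f - 4))/2 = -3/2 + ((2*f)*(-4 + f))/2 = -3/2 + (2*f*(-4 + f))/2 = -3/2 + f*(-4 + f))
R = 1
t(v) = v*(-3/2 + v**2 - 4*v)
((25 + 29)/(27 + 18))*t(R) = ((25 + 29)/(27 + 18))*((1/2)*1*(-3 - 8*1 + 2*1**2)) = (54/45)*((1/2)*1*(-3 - 8 + 2*1)) = (54*(1/45))*((1/2)*1*(-3 - 8 + 2)) = 6*((1/2)*1*(-9))/5 = (6/5)*(-9/2) = -27/5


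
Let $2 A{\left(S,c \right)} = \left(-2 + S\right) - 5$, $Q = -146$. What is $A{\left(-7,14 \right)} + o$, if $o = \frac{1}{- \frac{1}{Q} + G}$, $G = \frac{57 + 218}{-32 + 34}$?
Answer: $- \frac{70193}{10038} \approx -6.9927$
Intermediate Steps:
$A{\left(S,c \right)} = - \frac{7}{2} + \frac{S}{2}$ ($A{\left(S,c \right)} = \frac{\left(-2 + S\right) - 5}{2} = \frac{-7 + S}{2} = - \frac{7}{2} + \frac{S}{2}$)
$G = \frac{275}{2} \approx 137.5$
$o = \frac{73}{10038}$ ($o = \frac{1}{- \frac{1}{-146} + \frac{275}{2}} = \frac{1}{\left(-1\right) \left(- \frac{1}{146}\right) + \frac{275}{2}} = \frac{1}{\frac{1}{146} + \frac{275}{2}} = \frac{1}{\frac{10038}{73}} = \frac{73}{10038} \approx 0.0072724$)
$A{\left(-7,14 \right)} + o = \left(- \frac{7}{2} + \frac{1}{2} \left(-7\right)\right) + \frac{73}{10038} = \left(- \frac{7}{2} - \frac{7}{2}\right) + \frac{73}{10038} = -7 + \frac{73}{10038} = - \frac{70193}{10038}$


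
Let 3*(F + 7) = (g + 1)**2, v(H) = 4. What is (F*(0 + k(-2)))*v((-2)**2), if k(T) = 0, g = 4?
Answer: 0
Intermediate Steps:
F = 4/3 (F = -7 + (4 + 1)**2/3 = -7 + (1/3)*5**2 = -7 + (1/3)*25 = -7 + 25/3 = 4/3 ≈ 1.3333)
(F*(0 + k(-2)))*v((-2)**2) = (4*(0 + 0)/3)*4 = ((4/3)*0)*4 = 0*4 = 0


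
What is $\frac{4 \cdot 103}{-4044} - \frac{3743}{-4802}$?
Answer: $\frac{3289567}{4854822} \approx 0.67759$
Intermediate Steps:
$\frac{4 \cdot 103}{-4044} - \frac{3743}{-4802} = 412 \left(- \frac{1}{4044}\right) - - \frac{3743}{4802} = - \frac{103}{1011} + \frac{3743}{4802} = \frac{3289567}{4854822}$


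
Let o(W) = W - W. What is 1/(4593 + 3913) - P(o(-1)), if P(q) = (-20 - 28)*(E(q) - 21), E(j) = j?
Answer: -8574047/8506 ≈ -1008.0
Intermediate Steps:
o(W) = 0
P(q) = 1008 - 48*q (P(q) = (-20 - 28)*(q - 21) = -48*(-21 + q) = 1008 - 48*q)
1/(4593 + 3913) - P(o(-1)) = 1/(4593 + 3913) - (1008 - 48*0) = 1/8506 - (1008 + 0) = 1/8506 - 1*1008 = 1/8506 - 1008 = -8574047/8506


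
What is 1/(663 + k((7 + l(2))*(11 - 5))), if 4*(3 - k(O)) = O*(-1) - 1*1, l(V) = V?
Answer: 4/2719 ≈ 0.0014711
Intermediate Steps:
k(O) = 13/4 + O/4 (k(O) = 3 - (O*(-1) - 1*1)/4 = 3 - (-O - 1)/4 = 3 - (-1 - O)/4 = 3 + (1/4 + O/4) = 13/4 + O/4)
1/(663 + k((7 + l(2))*(11 - 5))) = 1/(663 + (13/4 + ((7 + 2)*(11 - 5))/4)) = 1/(663 + (13/4 + (9*6)/4)) = 1/(663 + (13/4 + (1/4)*54)) = 1/(663 + (13/4 + 27/2)) = 1/(663 + 67/4) = 1/(2719/4) = 4/2719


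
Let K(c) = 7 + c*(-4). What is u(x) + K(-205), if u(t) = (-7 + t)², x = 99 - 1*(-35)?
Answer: 16956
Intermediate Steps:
K(c) = 7 - 4*c
x = 134 (x = 99 + 35 = 134)
u(x) + K(-205) = (-7 + 134)² + (7 - 4*(-205)) = 127² + (7 + 820) = 16129 + 827 = 16956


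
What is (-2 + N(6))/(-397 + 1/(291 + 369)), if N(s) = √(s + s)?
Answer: 1320/262019 - 1320*√3/262019 ≈ -0.0036879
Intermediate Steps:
N(s) = √2*√s (N(s) = √(2*s) = √2*√s)
(-2 + N(6))/(-397 + 1/(291 + 369)) = (-2 + √2*√6)/(-397 + 1/(291 + 369)) = (-2 + 2*√3)/(-397 + 1/660) = (-2 + 2*√3)/(-262019/660) = (-2 + 2*√3)*(-660/262019) = 1320/262019 - 1320*√3/262019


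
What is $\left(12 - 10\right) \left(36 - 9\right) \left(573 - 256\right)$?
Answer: $17118$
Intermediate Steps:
$\left(12 - 10\right) \left(36 - 9\right) \left(573 - 256\right) = 2 \cdot 27 \cdot 317 = 54 \cdot 317 = 17118$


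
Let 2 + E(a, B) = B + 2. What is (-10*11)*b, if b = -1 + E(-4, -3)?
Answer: 440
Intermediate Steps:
E(a, B) = B (E(a, B) = -2 + (B + 2) = -2 + (2 + B) = B)
b = -4 (b = -1 - 3 = -4)
(-10*11)*b = -10*11*(-4) = -110*(-4) = 440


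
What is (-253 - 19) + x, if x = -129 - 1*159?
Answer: -560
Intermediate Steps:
x = -288 (x = -129 - 159 = -288)
(-253 - 19) + x = (-253 - 19) - 288 = -272 - 288 = -560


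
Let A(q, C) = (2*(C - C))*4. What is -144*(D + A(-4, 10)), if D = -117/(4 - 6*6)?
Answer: -1053/2 ≈ -526.50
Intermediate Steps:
A(q, C) = 0 (A(q, C) = (2*0)*4 = 0*4 = 0)
D = 117/32 (D = -117/(4 - 36) = -117/(-32) = -117*(-1/32) = 117/32 ≈ 3.6563)
-144*(D + A(-4, 10)) = -144*(117/32 + 0) = -144*117/32 = -1053/2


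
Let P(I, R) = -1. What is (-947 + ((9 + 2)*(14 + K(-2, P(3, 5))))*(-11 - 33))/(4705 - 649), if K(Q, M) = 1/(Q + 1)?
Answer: -2413/1352 ≈ -1.7848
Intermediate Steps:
K(Q, M) = 1/(1 + Q)
(-947 + ((9 + 2)*(14 + K(-2, P(3, 5))))*(-11 - 33))/(4705 - 649) = (-947 + ((9 + 2)*(14 + 1/(1 - 2)))*(-11 - 33))/(4705 - 649) = (-947 + (11*(14 + 1/(-1)))*(-44))/4056 = (-947 + (11*(14 - 1))*(-44))*(1/4056) = (-947 + (11*13)*(-44))*(1/4056) = (-947 + 143*(-44))*(1/4056) = (-947 - 6292)*(1/4056) = -7239*1/4056 = -2413/1352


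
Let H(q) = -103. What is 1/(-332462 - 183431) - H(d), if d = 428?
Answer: 53136978/515893 ≈ 103.00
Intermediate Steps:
1/(-332462 - 183431) - H(d) = 1/(-332462 - 183431) - 1*(-103) = 1/(-515893) + 103 = -1/515893 + 103 = 53136978/515893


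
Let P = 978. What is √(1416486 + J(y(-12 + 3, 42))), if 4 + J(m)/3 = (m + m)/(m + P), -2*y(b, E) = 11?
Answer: 2*√1339639106370/1945 ≈ 1190.2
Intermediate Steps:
y(b, E) = -11/2 (y(b, E) = -½*11 = -11/2)
J(m) = -12 + 6*m/(978 + m) (J(m) = -12 + 3*((m + m)/(m + 978)) = -12 + 3*((2*m)/(978 + m)) = -12 + 3*(2*m/(978 + m)) = -12 + 6*m/(978 + m))
√(1416486 + J(y(-12 + 3, 42))) = √(1416486 + 6*(-1956 - 1*(-11/2))/(978 - 11/2)) = √(1416486 + 6*(-1956 + 11/2)/(1945/2)) = √(1416486 + 6*(2/1945)*(-3901/2)) = √(1416486 - 23406/1945) = √(2755041864/1945) = 2*√1339639106370/1945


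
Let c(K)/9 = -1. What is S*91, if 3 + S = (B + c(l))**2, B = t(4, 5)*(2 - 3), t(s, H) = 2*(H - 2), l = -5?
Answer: 20202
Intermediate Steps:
c(K) = -9 (c(K) = 9*(-1) = -9)
t(s, H) = -4 + 2*H (t(s, H) = 2*(-2 + H) = -4 + 2*H)
B = -6 (B = (-4 + 2*5)*(2 - 3) = (-4 + 10)*(-1) = 6*(-1) = -6)
S = 222 (S = -3 + (-6 - 9)**2 = -3 + (-15)**2 = -3 + 225 = 222)
S*91 = 222*91 = 20202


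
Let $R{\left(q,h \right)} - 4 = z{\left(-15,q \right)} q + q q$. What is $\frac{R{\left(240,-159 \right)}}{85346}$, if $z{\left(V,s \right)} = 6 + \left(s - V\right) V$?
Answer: $- \frac{429478}{42673} \approx -10.064$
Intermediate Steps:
$z{\left(V,s \right)} = 6 + V \left(s - V\right)$
$R{\left(q,h \right)} = 4 + q^{2} + q \left(-219 - 15 q\right)$ ($R{\left(q,h \right)} = 4 + \left(\left(6 - \left(-15\right)^{2} - 15 q\right) q + q q\right) = 4 + \left(\left(6 - 225 - 15 q\right) q + q^{2}\right) = 4 + \left(\left(-219 - 15 q\right) q + q^{2}\right) = 4 + \left(q \left(-219 - 15 q\right) + q^{2}\right) = 4 + \left(q^{2} + q \left(-219 - 15 q\right)\right) = 4 + q^{2} + q \left(-219 - 15 q\right)$)
$\frac{R{\left(240,-159 \right)}}{85346} = \frac{4 - 52560 - 14 \cdot 240^{2}}{85346} = \left(4 - 52560 - 806400\right) \frac{1}{85346} = \left(-858956\right) \frac{1}{85346} = - \frac{429478}{42673}$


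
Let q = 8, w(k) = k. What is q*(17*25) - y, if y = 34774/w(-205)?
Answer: 731774/205 ≈ 3569.6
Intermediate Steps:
y = -34774/205 (y = 34774/(-205) = 34774*(-1/205) = -34774/205 ≈ -169.63)
q*(17*25) - y = 8*(17*25) - 1*(-34774/205) = 8*425 + 34774/205 = 3400 + 34774/205 = 731774/205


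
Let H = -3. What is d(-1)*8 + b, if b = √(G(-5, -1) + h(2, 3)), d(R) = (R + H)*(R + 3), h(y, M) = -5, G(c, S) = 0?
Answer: -64 + I*√5 ≈ -64.0 + 2.2361*I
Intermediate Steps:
d(R) = (-3 + R)*(3 + R) (d(R) = (R - 3)*(R + 3) = (-3 + R)*(3 + R))
b = I*√5 (b = √(0 - 5) = √(-5) = I*√5 ≈ 2.2361*I)
d(-1)*8 + b = (-9 + (-1)²)*8 + I*√5 = (-9 + 1)*8 + I*√5 = -8*8 + I*√5 = -64 + I*√5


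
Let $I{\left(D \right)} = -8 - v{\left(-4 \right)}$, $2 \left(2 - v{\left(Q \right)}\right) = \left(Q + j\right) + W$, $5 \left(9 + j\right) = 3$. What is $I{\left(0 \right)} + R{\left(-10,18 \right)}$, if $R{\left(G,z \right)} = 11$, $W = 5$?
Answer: $- \frac{27}{10} \approx -2.7$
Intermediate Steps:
$j = - \frac{42}{5}$ ($j = -9 + \frac{1}{5} \cdot 3 = -9 + \frac{3}{5} = - \frac{42}{5} \approx -8.4$)
$v{\left(Q \right)} = \frac{37}{10} - \frac{Q}{2}$ ($v{\left(Q \right)} = 2 - \frac{\left(Q - \frac{42}{5}\right) + 5}{2} = 2 - \frac{\left(- \frac{42}{5} + Q\right) + 5}{2} = 2 - \frac{- \frac{17}{5} + Q}{2} = 2 - \left(- \frac{17}{10} + \frac{Q}{2}\right) = \frac{37}{10} - \frac{Q}{2}$)
$I{\left(D \right)} = - \frac{137}{10}$ ($I{\left(D \right)} = -8 - \left(\frac{37}{10} - -2\right) = -8 - \left(\frac{37}{10} + 2\right) = -8 - \frac{57}{10} = - \frac{137}{10}$)
$I{\left(0 \right)} + R{\left(-10,18 \right)} = - \frac{137}{10} + 11 = - \frac{27}{10}$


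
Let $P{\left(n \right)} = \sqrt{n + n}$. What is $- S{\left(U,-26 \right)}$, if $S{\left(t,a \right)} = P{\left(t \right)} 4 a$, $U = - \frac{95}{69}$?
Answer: $\frac{104 i \sqrt{13110}}{69} \approx 172.58 i$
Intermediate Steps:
$U = - \frac{95}{69}$ ($U = \left(-95\right) \frac{1}{69} = - \frac{95}{69} \approx -1.3768$)
$P{\left(n \right)} = \sqrt{2} \sqrt{n}$ ($P{\left(n \right)} = \sqrt{2 n} = \sqrt{2} \sqrt{n}$)
$S{\left(t,a \right)} = 4 a \sqrt{2} \sqrt{t}$ ($S{\left(t,a \right)} = \sqrt{2} \sqrt{t} 4 a = 4 \sqrt{2} \sqrt{t} a = 4 a \sqrt{2} \sqrt{t}$)
$- S{\left(U,-26 \right)} = - 4 \left(-26\right) \sqrt{2} \sqrt{- \frac{95}{69}} = - 4 \left(-26\right) \sqrt{2} \frac{i \sqrt{6555}}{69} = - \frac{\left(-104\right) i \sqrt{13110}}{69} = \frac{104 i \sqrt{13110}}{69}$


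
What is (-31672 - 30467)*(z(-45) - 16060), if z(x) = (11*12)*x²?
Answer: -15611802360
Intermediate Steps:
z(x) = 132*x²
(-31672 - 30467)*(z(-45) - 16060) = (-31672 - 30467)*(132*(-45)² - 16060) = -62139*(132*2025 - 16060) = -62139*(267300 - 16060) = -62139*251240 = -15611802360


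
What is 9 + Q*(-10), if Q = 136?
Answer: -1351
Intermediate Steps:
9 + Q*(-10) = 9 + 136*(-10) = 9 - 1360 = -1351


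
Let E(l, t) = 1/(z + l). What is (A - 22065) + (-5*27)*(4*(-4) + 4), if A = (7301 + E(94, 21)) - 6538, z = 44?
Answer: -2716115/138 ≈ -19682.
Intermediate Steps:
E(l, t) = 1/(44 + l)
A = 105295/138 (A = (7301 + 1/(44 + 94)) - 6538 = (7301 + 1/138) - 6538 = 1007539/138 - 6538 = 105295/138 ≈ 763.01)
(A - 22065) + (-5*27)*(4*(-4) + 4) = (105295/138 - 22065) + (-5*27)*(4*(-4) + 4) = -2939675/138 - 135*(-16 + 4) = -2939675/138 - 135*(-12) = -2939675/138 + 1620 = -2716115/138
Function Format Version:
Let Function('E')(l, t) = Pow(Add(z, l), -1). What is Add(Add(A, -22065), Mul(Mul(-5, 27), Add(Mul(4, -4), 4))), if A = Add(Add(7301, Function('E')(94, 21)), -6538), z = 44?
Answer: Rational(-2716115, 138) ≈ -19682.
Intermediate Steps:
Function('E')(l, t) = Pow(Add(44, l), -1)
A = Rational(105295, 138) (A = Add(Add(7301, Pow(Add(44, 94), -1)), -6538) = Add(Add(7301, Pow(138, -1)), -6538) = Add(Add(7301, Rational(1, 138)), -6538) = Add(Rational(1007539, 138), -6538) = Rational(105295, 138) ≈ 763.01)
Add(Add(A, -22065), Mul(Mul(-5, 27), Add(Mul(4, -4), 4))) = Add(Add(Rational(105295, 138), -22065), Mul(Mul(-5, 27), Add(Mul(4, -4), 4))) = Add(Rational(-2939675, 138), Mul(-135, Add(-16, 4))) = Add(Rational(-2939675, 138), Mul(-135, -12)) = Add(Rational(-2939675, 138), 1620) = Rational(-2716115, 138)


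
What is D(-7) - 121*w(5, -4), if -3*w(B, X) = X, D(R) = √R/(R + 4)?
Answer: -484/3 - I*√7/3 ≈ -161.33 - 0.88192*I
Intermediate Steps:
D(R) = √R/(4 + R)
w(B, X) = -X/3
D(-7) - 121*w(5, -4) = √(-7)/(4 - 7) - (-121)*(-4)/3 = (I*√7)/(-3) - 121*4/3 = (I*√7)*(-⅓) - 484/3 = -I*√7/3 - 484/3 = -484/3 - I*√7/3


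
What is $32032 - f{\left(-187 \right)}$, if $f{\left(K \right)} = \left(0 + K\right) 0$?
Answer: $32032$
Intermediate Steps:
$f{\left(K \right)} = 0$ ($f{\left(K \right)} = K 0 = 0$)
$32032 - f{\left(-187 \right)} = 32032 - 0 = 32032 + 0 = 32032$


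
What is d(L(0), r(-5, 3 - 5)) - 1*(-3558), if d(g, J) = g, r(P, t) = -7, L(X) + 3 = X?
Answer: 3555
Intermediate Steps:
L(X) = -3 + X
d(L(0), r(-5, 3 - 5)) - 1*(-3558) = (-3 + 0) - 1*(-3558) = -3 + 3558 = 3555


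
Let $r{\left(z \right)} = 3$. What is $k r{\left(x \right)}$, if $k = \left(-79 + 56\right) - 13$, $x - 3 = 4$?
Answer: $-108$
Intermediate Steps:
$x = 7$ ($x = 3 + 4 = 7$)
$k = -36$ ($k = -23 - 13 = -36$)
$k r{\left(x \right)} = \left(-36\right) 3 = -108$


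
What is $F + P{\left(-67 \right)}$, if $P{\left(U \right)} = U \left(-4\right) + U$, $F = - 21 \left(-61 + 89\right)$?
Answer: $-387$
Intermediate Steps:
$F = -588$ ($F = \left(-21\right) 28 = -588$)
$P{\left(U \right)} = - 3 U$ ($P{\left(U \right)} = - 4 U + U = - 3 U$)
$F + P{\left(-67 \right)} = -588 - -201 = -588 + 201 = -387$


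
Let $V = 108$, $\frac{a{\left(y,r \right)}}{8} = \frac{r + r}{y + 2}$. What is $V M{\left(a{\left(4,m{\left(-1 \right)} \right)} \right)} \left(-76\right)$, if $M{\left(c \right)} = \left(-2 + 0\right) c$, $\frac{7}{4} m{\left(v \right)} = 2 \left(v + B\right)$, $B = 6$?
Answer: $\frac{1751040}{7} \approx 2.5015 \cdot 10^{5}$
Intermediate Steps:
$m{\left(v \right)} = \frac{48}{7} + \frac{8 v}{7}$ ($m{\left(v \right)} = \frac{4 \cdot 2 \left(v + 6\right)}{7} = \frac{4 \cdot 2 \left(6 + v\right)}{7} = \frac{4 \left(12 + 2 v\right)}{7} = \frac{48}{7} + \frac{8 v}{7}$)
$a{\left(y,r \right)} = \frac{16 r}{2 + y}$ ($a{\left(y,r \right)} = 8 \frac{r + r}{y + 2} = 8 \frac{2 r}{2 + y} = \frac{16 r}{2 + y}$)
$M{\left(c \right)} = - 2 c$
$V M{\left(a{\left(4,m{\left(-1 \right)} \right)} \right)} \left(-76\right) = 108 \left(- 2 \frac{16 \left(\frac{48}{7} + \frac{8}{7} \left(-1\right)\right)}{2 + 4}\right) \left(-76\right) = 108 \left(- 2 \frac{16 \left(\frac{48}{7} - \frac{8}{7}\right)}{6}\right) \left(-76\right) = 108 \left(- 2 \cdot 16 \cdot \frac{40}{7} \cdot \frac{1}{6}\right) \left(-76\right) = 108 \left(\left(-2\right) \frac{320}{21}\right) \left(-76\right) = 108 \left(- \frac{640}{21}\right) \left(-76\right) = \left(- \frac{23040}{7}\right) \left(-76\right) = \frac{1751040}{7}$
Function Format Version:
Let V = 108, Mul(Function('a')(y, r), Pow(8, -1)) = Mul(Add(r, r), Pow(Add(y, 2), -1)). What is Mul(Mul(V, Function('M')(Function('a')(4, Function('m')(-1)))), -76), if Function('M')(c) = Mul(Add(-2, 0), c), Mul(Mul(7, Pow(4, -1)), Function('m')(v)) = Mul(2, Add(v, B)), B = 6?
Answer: Rational(1751040, 7) ≈ 2.5015e+5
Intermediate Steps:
Function('m')(v) = Add(Rational(48, 7), Mul(Rational(8, 7), v)) (Function('m')(v) = Mul(Rational(4, 7), Mul(2, Add(v, 6))) = Mul(Rational(4, 7), Mul(2, Add(6, v))) = Mul(Rational(4, 7), Add(12, Mul(2, v))) = Add(Rational(48, 7), Mul(Rational(8, 7), v)))
Function('a')(y, r) = Mul(16, r, Pow(Add(2, y), -1)) (Function('a')(y, r) = Mul(8, Mul(Add(r, r), Pow(Add(y, 2), -1))) = Mul(8, Mul(Mul(2, r), Pow(Add(2, y), -1))) = Mul(8, Mul(2, r, Pow(Add(2, y), -1))) = Mul(16, r, Pow(Add(2, y), -1)))
Function('M')(c) = Mul(-2, c)
Mul(Mul(V, Function('M')(Function('a')(4, Function('m')(-1)))), -76) = Mul(Mul(108, Mul(-2, Mul(16, Add(Rational(48, 7), Mul(Rational(8, 7), -1)), Pow(Add(2, 4), -1)))), -76) = Mul(Mul(108, Mul(-2, Mul(16, Add(Rational(48, 7), Rational(-8, 7)), Pow(6, -1)))), -76) = Mul(Mul(108, Mul(-2, Mul(16, Rational(40, 7), Rational(1, 6)))), -76) = Mul(Mul(108, Mul(-2, Rational(320, 21))), -76) = Mul(Mul(108, Rational(-640, 21)), -76) = Mul(Rational(-23040, 7), -76) = Rational(1751040, 7)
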